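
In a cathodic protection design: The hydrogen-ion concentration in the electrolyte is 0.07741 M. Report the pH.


pH = −log10[H+]
pH = −log10(0.07741) = 1.11

1.11


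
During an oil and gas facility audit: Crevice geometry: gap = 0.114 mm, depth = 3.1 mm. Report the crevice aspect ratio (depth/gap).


Aspect ratio = depth / gap
Ratio = 3.1 / 0.114 = 27.2

27.2


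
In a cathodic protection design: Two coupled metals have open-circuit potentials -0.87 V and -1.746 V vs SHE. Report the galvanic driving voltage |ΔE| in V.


Driving voltage is the absolute potential difference.
|ΔE| = |-0.87 − (-1.746)| = 0.876 V

0.876 V


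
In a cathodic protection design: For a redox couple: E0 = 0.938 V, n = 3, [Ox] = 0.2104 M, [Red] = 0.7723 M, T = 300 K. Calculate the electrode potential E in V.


Apply the Nernst equation: E = E0 + (RT/nF)*ln([Ox]/[Red])
Step 1: RT/nF = 8.314*300/(3*96485) = 0.00861688 V
Step 2: [Ox]/[Red] = 0.2104/0.7723 = 0.272433
Step 3: ln(0.272433) = -1.300363
Step 4: correction = 0.00861688 * -1.300363 = -0.011 V
E = 0.938 + -0.011 = 0.927 V

0.927 V


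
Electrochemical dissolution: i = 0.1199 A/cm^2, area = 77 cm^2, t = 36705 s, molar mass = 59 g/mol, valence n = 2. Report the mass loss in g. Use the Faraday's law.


Apply Faraday's law: m = i*A*t*M / (n*F)
Total charge passed Q = i*A*t = 0.1199*77*36705 = 338871.5715 C
m = Q*M/(n*F) = 338871.5715*59/(2*96485) = 103.609 g

103.609 g


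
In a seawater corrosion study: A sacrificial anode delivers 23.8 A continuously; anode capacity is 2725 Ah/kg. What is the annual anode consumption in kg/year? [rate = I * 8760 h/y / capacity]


Annual consumption = current * hours per year / capacity
Rate = 23.8 * 8760 / 2725 = 76.5 kg/year

76.5 kg/year


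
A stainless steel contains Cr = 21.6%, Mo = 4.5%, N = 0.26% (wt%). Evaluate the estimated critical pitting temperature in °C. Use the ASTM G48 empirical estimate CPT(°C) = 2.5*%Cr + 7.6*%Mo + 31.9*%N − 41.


Apply the ASTM G48 empirical CPT estimate: CPT(°C) = 2.5*%Cr + 7.6*%Mo + 31.9*%N − 41
2.5*21.6 = 54; 7.6*4.5 = 34.2; 31.9*0.26 = 8.294
CPT = 54 + 34.2 + 8.294 − 41 = 55.494 °C
Rounded to 0.1 °C: CPT ≈ 55.5 °C

55.5 °C


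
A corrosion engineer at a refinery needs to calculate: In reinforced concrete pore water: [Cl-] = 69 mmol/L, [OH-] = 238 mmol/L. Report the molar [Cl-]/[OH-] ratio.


Threshold parameter = [Cl-] / [OH-] (molar basis; both in mmol/L, so units cancel)
Ratio = 69 / 238 = 0.29

0.29


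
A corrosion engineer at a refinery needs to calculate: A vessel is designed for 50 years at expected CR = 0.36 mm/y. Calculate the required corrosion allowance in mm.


Corrosion allowance = CR × design life
CA = 0.36 * 50 = 18.0 mm

18.0 mm


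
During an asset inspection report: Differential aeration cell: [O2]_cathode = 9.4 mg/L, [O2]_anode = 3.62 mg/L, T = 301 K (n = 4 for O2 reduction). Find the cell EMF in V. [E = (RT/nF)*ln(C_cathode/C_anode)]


Apply the Nernst concentration-cell relation: E = (RT/nF)*ln(C_cathode/C_anode)
RT/nF = 8.314*301/(4*96485) = 0.0064842 V
ln(9.4/3.62) = 0.95424
E = 0.0064842 * 0.95424 = 0.00619 V

0.00619 V


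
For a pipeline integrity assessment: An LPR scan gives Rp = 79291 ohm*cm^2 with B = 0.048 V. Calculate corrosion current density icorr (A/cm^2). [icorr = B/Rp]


Apply the Stern-Geary relation: icorr = B / Rp
icorr = 0.048 / 79291 = 6.054×10^-7 A/cm^2

6.054×10^-7 A/cm^2


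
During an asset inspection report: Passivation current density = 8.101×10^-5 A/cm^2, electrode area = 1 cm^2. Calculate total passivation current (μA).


I = i_pass * A, then convert A → μA (×10^6)
I = 8.101×10^-5 * 1 * 10^6 = 81.01 μA

81.01 μA


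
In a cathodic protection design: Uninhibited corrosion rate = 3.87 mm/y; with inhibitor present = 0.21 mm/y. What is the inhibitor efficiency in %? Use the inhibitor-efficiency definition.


Apply the inhibitor-efficiency definition: IE = (CR_blank − CR_inh)/CR_blank × 100
IE = (3.87 − 0.21) / 3.87 × 100
IE = 3.66 / 3.87 × 100 = 94.6 %

94.6 %


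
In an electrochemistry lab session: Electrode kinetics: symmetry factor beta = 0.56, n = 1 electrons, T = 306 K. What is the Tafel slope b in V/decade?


Apply the Tafel slope relation: b = 2.303*R*T/(beta*n*F)
Numerator: 2.303 * 8.314 * 306 = 5859.03
Denominator: 0.56 * 1 * 96485 = 54031.6
b = 5859.03 / 54031.6 = 0.1084 V/decade

0.1084 V/decade


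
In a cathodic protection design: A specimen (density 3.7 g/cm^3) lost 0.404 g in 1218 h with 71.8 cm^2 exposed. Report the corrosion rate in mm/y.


Apply the mm/y weight-loss relation: CR = 87600 * W / (D * A * T)
Numerator: 87600 * 0.404 = 35390.4
Denominator: 3.7 * 71.8 * 1218 = 323573.88
CR = 35390.4 / 323573.88 = 0.1094 mm/y

0.1094 mm/y


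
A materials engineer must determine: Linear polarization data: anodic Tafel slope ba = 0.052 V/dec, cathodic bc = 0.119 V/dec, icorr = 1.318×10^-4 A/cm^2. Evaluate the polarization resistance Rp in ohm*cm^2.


Apply the Stern-Geary equation: Rp = ba*bc / (2.303*icorr*(ba+bc))
ba*bc = 0.052*0.119 = 0.006188
ba+bc = 0.171; 2.303*icorr*(ba+bc) = 2.303*1.318×10^-4*0.171 = 5.1904553×10^-5
Rp = 0.006188 / 5.1904553×10^-5 = 119.2 ohm*cm^2

119.2 ohm*cm^2


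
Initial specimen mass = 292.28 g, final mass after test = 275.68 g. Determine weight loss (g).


Weight loss = initial − final
WL = 292.28 − 275.68 = 16.6 g

16.6 g


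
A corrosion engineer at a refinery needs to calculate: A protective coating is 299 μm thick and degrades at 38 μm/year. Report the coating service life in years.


Service life = thickness / degradation rate
Life = 299 / 38 = 7.9 years

7.9 years


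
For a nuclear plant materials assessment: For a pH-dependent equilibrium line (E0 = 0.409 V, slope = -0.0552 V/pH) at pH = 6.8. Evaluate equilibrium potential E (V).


Apply the Pourbaix line equation: E = E0 + slope*pH
E = 0.409 + (-0.0552)*6.8 = 0.409 + (-0.37536) = 0.03364 V
Rounded to 3 decimal places: E = 0.034 V

0.034 V


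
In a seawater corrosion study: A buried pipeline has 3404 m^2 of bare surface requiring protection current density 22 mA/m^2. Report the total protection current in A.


I = area * current density, then convert mA → A (÷1000)
I = 3404 * 22 / 1000 = 74.89 A

74.89 A


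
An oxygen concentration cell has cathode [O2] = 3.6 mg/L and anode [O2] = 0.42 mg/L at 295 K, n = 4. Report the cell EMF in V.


Apply the Nernst concentration-cell relation: E = (RT/nF)*ln(C_cathode/C_anode)
RT/nF = 8.314*295/(4*96485) = 0.00635495 V
ln(3.6/0.42) = 2.14843
E = 0.00635495 * 2.14843 = 0.01365 V

0.01365 V


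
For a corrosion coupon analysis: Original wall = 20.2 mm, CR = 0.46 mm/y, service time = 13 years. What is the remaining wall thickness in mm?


Remaining wall = original − CR × time
t = 20.2 − 0.46*13 = 20.2 − 5.98 = 14.22 mm

14.22 mm


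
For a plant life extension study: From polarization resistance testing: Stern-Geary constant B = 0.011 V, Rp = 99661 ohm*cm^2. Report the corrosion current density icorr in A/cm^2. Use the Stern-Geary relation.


Apply the Stern-Geary relation: icorr = B / Rp
icorr = 0.011 / 99661 = 1.104×10^-7 A/cm^2

1.104×10^-7 A/cm^2


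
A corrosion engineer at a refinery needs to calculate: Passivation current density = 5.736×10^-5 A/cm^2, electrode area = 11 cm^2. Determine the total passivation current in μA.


I = i_pass * A, then convert A → μA (×10^6)
I = 5.736×10^-5 * 11 * 10^6 = 630.96 μA

630.96 μA


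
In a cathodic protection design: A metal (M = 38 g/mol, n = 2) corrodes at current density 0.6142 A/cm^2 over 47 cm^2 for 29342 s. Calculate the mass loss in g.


Apply Faraday's law: m = i*A*t*M / (n*F)
Total charge passed Q = i*A*t = 0.6142*47*29342 = 847027.2508 C
m = Q*M/(n*F) = 847027.2508*38/(2*96485) = 166.79813 g

166.79813 g


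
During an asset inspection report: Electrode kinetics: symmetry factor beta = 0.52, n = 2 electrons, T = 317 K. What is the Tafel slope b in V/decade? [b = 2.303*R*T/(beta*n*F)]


Apply the Tafel slope relation: b = 2.303*R*T/(beta*n*F)
Numerator: 2.303 * 8.314 * 317 = 6069.64
Denominator: 0.52 * 2 * 96485 = 100344.4
b = 6069.64 / 100344.4 = 0.0605 V/decade

0.0605 V/decade


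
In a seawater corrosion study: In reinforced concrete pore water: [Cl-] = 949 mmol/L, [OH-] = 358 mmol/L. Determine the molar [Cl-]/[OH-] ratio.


Threshold parameter = [Cl-] / [OH-] (molar basis; both in mmol/L, so units cancel)
Ratio = 949 / 358 = 2.65

2.65


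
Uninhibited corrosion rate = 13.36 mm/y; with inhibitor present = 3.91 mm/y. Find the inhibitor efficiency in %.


Apply the inhibitor-efficiency definition: IE = (CR_blank − CR_inh)/CR_blank × 100
IE = (13.36 − 3.91) / 13.36 × 100
IE = 9.45 / 13.36 × 100 = 70.7 %

70.7 %


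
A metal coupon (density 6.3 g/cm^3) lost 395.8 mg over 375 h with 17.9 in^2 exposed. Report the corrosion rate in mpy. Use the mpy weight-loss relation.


Apply the mpy weight-loss relation: CR = 534 * W / (D * A * T)
Numerator: 534 * 395.8 = 211357.2
Denominator: 6.3 * 17.9 * 375 = 42288.75
CR = 211357.2 / 42288.75 = 4.998 mpy

4.998 mpy


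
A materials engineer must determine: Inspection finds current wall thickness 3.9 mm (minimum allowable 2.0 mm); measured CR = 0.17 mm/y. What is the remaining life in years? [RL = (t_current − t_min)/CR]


Apply the remaining-life relation: RL = (t_current − t_min) / CR
RL = (3.9 − 2.0) / 0.17 = 1.9 / 0.17 = 11.2 years

11.2 years


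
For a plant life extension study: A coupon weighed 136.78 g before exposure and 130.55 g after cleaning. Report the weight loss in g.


Weight loss = initial − final
WL = 136.78 − 130.55 = 6.23 g

6.23 g


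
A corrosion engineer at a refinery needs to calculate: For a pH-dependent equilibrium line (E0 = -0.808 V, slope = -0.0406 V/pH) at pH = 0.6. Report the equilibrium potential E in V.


Apply the Pourbaix line equation: E = E0 + slope*pH
E = -0.808 + (-0.0406)*0.6 = -0.808 + (-0.02436) = -0.83236 V
Rounded to 3 decimal places: E = -0.832 V

-0.832 V


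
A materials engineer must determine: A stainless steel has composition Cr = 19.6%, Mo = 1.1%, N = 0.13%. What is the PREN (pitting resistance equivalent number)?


Apply the PREN formula: PREN = Cr + 3.3*Mo + 16*N
PREN = 19.6 + 3.3*1.1 + 16*0.13
PREN = 19.6 + 3.63 + 2.08 = 25.31

25.31


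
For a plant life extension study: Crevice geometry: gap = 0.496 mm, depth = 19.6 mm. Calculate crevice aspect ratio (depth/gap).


Aspect ratio = depth / gap
Ratio = 19.6 / 0.496 = 39.5

39.5


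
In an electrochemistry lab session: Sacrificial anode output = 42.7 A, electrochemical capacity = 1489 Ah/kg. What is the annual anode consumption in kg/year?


Annual consumption = current * hours per year / capacity
Rate = 42.7 * 8760 / 1489 = 251.2 kg/year

251.2 kg/year


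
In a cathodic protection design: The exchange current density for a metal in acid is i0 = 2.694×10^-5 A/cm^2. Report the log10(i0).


i0 = 2.694×10^-5 A/cm^2
log10(i0) = -4.57

-4.57


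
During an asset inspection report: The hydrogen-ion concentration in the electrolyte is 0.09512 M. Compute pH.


pH = −log10[H+]
pH = −log10(0.09512) = 1.02

1.02


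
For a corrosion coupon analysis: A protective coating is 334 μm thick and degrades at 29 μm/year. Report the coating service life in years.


Service life = thickness / degradation rate
Life = 334 / 29 = 11.5 years

11.5 years


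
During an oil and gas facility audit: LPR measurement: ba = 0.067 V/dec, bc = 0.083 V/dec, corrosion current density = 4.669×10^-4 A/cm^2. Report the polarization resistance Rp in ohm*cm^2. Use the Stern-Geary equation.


Apply the Stern-Geary equation: Rp = ba*bc / (2.303*icorr*(ba+bc))
ba*bc = 0.067*0.083 = 0.005561
ba+bc = 0.15; 2.303*icorr*(ba+bc) = 2.303*4.669×10^-4*0.15 = 1.612906×10^-4
Rp = 0.005561 / 1.612906×10^-4 = 34.48 ohm*cm^2

34.48 ohm*cm^2


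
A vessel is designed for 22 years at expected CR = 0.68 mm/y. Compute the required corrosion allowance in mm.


Corrosion allowance = CR × design life
CA = 0.68 * 22 = 14.96 mm

14.96 mm


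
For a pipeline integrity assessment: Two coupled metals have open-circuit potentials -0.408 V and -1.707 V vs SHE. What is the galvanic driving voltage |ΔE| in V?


Driving voltage is the absolute potential difference.
|ΔE| = |-0.408 − (-1.707)| = 1.299 V

1.299 V


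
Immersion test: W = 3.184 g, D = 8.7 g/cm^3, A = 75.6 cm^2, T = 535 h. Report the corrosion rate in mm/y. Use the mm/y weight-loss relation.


Apply the mm/y weight-loss relation: CR = 87600 * W / (D * A * T)
Numerator: 87600 * 3.184 = 278918.4
Denominator: 8.7 * 75.6 * 535 = 351880.2
CR = 278918.4 / 351880.2 = 0.79265 mm/y

0.79265 mm/y


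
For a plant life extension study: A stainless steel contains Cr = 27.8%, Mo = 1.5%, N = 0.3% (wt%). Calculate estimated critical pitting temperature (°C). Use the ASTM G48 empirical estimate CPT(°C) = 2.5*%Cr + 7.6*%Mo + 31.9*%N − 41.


Apply the ASTM G48 empirical CPT estimate: CPT(°C) = 2.5*%Cr + 7.6*%Mo + 31.9*%N − 41
2.5*27.8 = 69.5; 7.6*1.5 = 11.4; 31.9*0.3 = 9.57
CPT = 69.5 + 11.4 + 9.57 − 41 = 49.47 °C
Rounded to 0.1 °C: CPT ≈ 49.5 °C

49.5 °C


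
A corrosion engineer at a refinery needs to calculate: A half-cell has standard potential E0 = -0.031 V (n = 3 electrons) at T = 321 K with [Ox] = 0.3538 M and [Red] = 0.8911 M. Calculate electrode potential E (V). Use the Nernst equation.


Apply the Nernst equation: E = E0 + (RT/nF)*ln([Ox]/[Red])
Step 1: RT/nF = 8.314*321/(3*96485) = 0.00922007 V
Step 2: [Ox]/[Red] = 0.3538/0.8911 = 0.397037
Step 3: ln(0.397037) = -0.923726
Step 4: correction = 0.00922007 * -0.923726 = -0.009 V
E = -0.031 + -0.009 = -0.04 V

-0.04 V


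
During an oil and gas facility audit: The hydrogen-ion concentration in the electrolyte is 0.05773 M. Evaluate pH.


pH = −log10[H+]
pH = −log10(0.05773) = 1.24

1.24


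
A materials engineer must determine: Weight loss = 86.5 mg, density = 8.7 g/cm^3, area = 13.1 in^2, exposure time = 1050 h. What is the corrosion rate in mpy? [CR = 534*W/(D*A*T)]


Apply the mpy weight-loss relation: CR = 534 * W / (D * A * T)
Numerator: 534 * 86.5 = 46191.0
Denominator: 8.7 * 13.1 * 1050 = 119668.5
CR = 46191.0 / 119668.5 = 0.386 mpy

0.386 mpy


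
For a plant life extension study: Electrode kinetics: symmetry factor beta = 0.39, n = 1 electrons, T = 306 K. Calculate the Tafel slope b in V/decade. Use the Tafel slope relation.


Apply the Tafel slope relation: b = 2.303*R*T/(beta*n*F)
Numerator: 2.303 * 8.314 * 306 = 5859.03
Denominator: 0.39 * 1 * 96485 = 37629.15
b = 5859.03 / 37629.15 = 0.156 V/decade

0.156 V/decade


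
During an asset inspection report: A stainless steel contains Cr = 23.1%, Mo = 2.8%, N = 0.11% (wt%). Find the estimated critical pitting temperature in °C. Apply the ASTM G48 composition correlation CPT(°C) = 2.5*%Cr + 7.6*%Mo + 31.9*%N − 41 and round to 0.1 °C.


Apply the ASTM G48 empirical CPT estimate: CPT(°C) = 2.5*%Cr + 7.6*%Mo + 31.9*%N − 41
2.5*23.1 = 57.75; 7.6*2.8 = 21.28; 31.9*0.11 = 3.509
CPT = 57.75 + 21.28 + 3.509 − 41 = 41.539 °C
Rounded to 0.1 °C: CPT ≈ 41.5 °C

41.5 °C


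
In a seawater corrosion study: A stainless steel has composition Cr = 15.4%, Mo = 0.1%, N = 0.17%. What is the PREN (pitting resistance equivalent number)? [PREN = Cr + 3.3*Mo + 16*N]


Apply the PREN formula: PREN = Cr + 3.3*Mo + 16*N
PREN = 15.4 + 3.3*0.1 + 16*0.17
PREN = 15.4 + 0.33 + 2.72 = 18.45

18.45


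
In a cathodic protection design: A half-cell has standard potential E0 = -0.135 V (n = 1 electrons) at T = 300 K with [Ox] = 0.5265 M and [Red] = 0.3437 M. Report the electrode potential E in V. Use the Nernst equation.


Apply the Nernst equation: E = E0 + (RT/nF)*ln([Ox]/[Red])
Step 1: RT/nF = 8.314*300/(1*96485) = 0.02585065 V
Step 2: [Ox]/[Red] = 0.5265/0.3437 = 1.531859
Step 3: ln(1.531859) = 0.426482
Step 4: correction = 0.02585065 * 0.426482 = 0.011 V
E = -0.135 + 0.011 = -0.124 V

-0.124 V


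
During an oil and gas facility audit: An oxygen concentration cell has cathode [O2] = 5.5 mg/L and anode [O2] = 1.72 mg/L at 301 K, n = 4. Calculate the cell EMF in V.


Apply the Nernst concentration-cell relation: E = (RT/nF)*ln(C_cathode/C_anode)
RT/nF = 8.314*301/(4*96485) = 0.0064842 V
ln(5.5/1.72) = 1.16242
E = 0.0064842 * 1.16242 = 0.00754 V

0.00754 V


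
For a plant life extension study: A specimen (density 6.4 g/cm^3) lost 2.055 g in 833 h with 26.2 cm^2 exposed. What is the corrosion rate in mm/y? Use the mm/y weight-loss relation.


Apply the mm/y weight-loss relation: CR = 87600 * W / (D * A * T)
Numerator: 87600 * 2.055 = 180018.0
Denominator: 6.4 * 26.2 * 833 = 139677.44
CR = 180018.0 / 139677.44 = 1.2888 mm/y

1.2888 mm/y


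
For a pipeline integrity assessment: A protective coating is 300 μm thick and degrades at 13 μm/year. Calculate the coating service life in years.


Service life = thickness / degradation rate
Life = 300 / 13 = 23.1 years

23.1 years


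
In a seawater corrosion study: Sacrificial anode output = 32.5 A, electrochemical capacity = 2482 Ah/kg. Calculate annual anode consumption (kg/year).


Annual consumption = current * hours per year / capacity
Rate = 32.5 * 8760 / 2482 = 114.7 kg/year

114.7 kg/year


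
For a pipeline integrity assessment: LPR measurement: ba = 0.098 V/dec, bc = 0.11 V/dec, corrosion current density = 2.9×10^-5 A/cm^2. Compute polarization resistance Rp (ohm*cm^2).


Apply the Stern-Geary equation: Rp = ba*bc / (2.303*icorr*(ba+bc))
ba*bc = 0.098*0.11 = 0.01078
ba+bc = 0.208; 2.303*icorr*(ba+bc) = 2.303*2.9×10^-5*0.208 = 1.3891696×10^-5
Rp = 0.01078 / 1.3891696×10^-5 = 776.0 ohm*cm^2

776.0 ohm*cm^2


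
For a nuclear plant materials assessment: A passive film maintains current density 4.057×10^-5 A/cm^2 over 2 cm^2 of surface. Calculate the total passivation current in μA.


I = i_pass * A, then convert A → μA (×10^6)
I = 4.057×10^-5 * 2 * 10^6 = 81.14 μA

81.14 μA


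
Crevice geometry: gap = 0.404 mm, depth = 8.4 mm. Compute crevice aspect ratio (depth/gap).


Aspect ratio = depth / gap
Ratio = 8.4 / 0.404 = 20.8

20.8


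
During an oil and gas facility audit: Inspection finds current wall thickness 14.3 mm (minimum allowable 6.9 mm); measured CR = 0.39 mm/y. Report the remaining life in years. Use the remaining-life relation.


Apply the remaining-life relation: RL = (t_current − t_min) / CR
RL = (14.3 − 6.9) / 0.39 = 7.4 / 0.39 = 19.0 years

19.0 years


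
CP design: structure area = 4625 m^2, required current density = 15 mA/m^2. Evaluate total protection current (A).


I = area * current density, then convert mA → A (÷1000)
I = 4625 * 15 / 1000 = 69.38 A

69.38 A


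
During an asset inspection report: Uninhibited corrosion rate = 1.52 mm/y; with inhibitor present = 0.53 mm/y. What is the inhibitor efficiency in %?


Apply the inhibitor-efficiency definition: IE = (CR_blank − CR_inh)/CR_blank × 100
IE = (1.52 − 0.53) / 1.52 × 100
IE = 0.99 / 1.52 × 100 = 65.1 %

65.1 %


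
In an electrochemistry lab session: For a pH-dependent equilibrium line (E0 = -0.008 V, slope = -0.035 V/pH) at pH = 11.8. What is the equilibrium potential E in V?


Apply the Pourbaix line equation: E = E0 + slope*pH
E = -0.008 + (-0.035)*11.8 = -0.008 + (-0.413) = -0.421 V
Rounded to 3 decimal places: E = -0.421 V

-0.421 V


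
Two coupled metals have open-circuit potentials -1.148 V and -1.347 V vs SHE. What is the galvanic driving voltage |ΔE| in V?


Driving voltage is the absolute potential difference.
|ΔE| = |-1.148 − (-1.347)| = 0.199 V

0.199 V


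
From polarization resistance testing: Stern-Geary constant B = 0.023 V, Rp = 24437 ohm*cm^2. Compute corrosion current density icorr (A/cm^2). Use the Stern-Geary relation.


Apply the Stern-Geary relation: icorr = B / Rp
icorr = 0.023 / 24437 = 9.412×10^-7 A/cm^2

9.412×10^-7 A/cm^2


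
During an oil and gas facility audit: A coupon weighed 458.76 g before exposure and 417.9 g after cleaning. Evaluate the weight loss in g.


Weight loss = initial − final
WL = 458.76 − 417.9 = 40.86 g

40.86 g


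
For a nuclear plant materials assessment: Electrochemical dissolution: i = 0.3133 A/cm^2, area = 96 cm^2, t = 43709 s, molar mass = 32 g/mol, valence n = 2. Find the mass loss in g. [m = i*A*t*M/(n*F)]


Apply Faraday's law: m = i*A*t*M / (n*F)
Total charge passed Q = i*A*t = 0.3133*96*43709 = 1314626.8512 C
m = Q*M/(n*F) = 1314626.8512*32/(2*96485) = 218.003 g

218.003 g


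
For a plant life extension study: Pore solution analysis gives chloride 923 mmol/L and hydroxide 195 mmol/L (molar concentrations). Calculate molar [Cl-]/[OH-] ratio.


Threshold parameter = [Cl-] / [OH-] (molar basis; both in mmol/L, so units cancel)
Ratio = 923 / 195 = 4.73

4.73


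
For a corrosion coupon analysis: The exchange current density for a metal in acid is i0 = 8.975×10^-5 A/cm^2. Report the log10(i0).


i0 = 8.975×10^-5 A/cm^2
log10(i0) = -4.047

-4.047


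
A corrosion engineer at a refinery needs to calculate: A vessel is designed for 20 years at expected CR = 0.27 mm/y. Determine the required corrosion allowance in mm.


Corrosion allowance = CR × design life
CA = 0.27 * 20 = 5.4 mm

5.4 mm


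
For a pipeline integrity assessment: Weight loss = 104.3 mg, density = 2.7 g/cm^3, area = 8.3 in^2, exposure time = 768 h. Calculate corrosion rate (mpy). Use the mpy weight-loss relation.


Apply the mpy weight-loss relation: CR = 534 * W / (D * A * T)
Numerator: 534 * 104.3 = 55696.2
Denominator: 2.7 * 8.3 * 768 = 17210.88
CR = 55696.2 / 17210.88 = 3.236 mpy

3.236 mpy


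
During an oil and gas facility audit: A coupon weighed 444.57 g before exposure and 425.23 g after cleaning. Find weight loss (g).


Weight loss = initial − final
WL = 444.57 − 425.23 = 19.34 g

19.34 g


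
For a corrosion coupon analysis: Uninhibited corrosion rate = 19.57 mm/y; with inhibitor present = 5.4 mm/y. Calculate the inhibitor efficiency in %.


Apply the inhibitor-efficiency definition: IE = (CR_blank − CR_inh)/CR_blank × 100
IE = (19.57 − 5.4) / 19.57 × 100
IE = 14.17 / 19.57 × 100 = 72.4 %

72.4 %


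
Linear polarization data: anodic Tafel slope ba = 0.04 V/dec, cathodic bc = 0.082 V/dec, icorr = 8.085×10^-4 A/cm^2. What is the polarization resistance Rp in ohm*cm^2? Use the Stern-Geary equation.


Apply the Stern-Geary equation: Rp = ba*bc / (2.303*icorr*(ba+bc))
ba*bc = 0.04*0.082 = 0.00328
ba+bc = 0.122; 2.303*icorr*(ba+bc) = 2.303*8.085×10^-4*0.122 = 2.2716101×10^-4
Rp = 0.00328 / 2.2716101×10^-4 = 14.4 ohm*cm^2

14.4 ohm*cm^2


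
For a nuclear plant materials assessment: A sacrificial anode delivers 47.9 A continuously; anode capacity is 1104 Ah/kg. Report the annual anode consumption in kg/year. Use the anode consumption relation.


Annual consumption = current * hours per year / capacity
Rate = 47.9 * 8760 / 1104 = 380.1 kg/year

380.1 kg/year


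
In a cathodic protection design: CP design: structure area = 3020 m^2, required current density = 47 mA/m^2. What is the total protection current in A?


I = area * current density, then convert mA → A (÷1000)
I = 3020 * 47 / 1000 = 141.94 A

141.94 A


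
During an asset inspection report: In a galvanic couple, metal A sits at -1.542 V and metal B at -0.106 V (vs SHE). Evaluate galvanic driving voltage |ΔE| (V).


Driving voltage is the absolute potential difference.
|ΔE| = |-1.542 − (-0.106)| = 1.436 V

1.436 V


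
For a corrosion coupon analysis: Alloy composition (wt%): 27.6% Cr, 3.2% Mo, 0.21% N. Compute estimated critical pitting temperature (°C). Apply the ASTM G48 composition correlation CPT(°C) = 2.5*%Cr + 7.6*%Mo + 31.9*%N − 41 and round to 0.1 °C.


Apply the ASTM G48 empirical CPT estimate: CPT(°C) = 2.5*%Cr + 7.6*%Mo + 31.9*%N − 41
2.5*27.6 = 69; 7.6*3.2 = 24.32; 31.9*0.21 = 6.699
CPT = 69 + 24.32 + 6.699 − 41 = 59.019 °C
Rounded to 0.1 °C: CPT ≈ 59.0 °C

59.0 °C


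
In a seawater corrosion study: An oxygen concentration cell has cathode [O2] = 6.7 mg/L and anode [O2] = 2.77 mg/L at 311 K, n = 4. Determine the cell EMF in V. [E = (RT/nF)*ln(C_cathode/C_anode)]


Apply the Nernst concentration-cell relation: E = (RT/nF)*ln(C_cathode/C_anode)
RT/nF = 8.314*311/(4*96485) = 0.00669963 V
ln(6.7/2.77) = 0.88326
E = 0.00669963 * 0.88326 = 0.00592 V

0.00592 V


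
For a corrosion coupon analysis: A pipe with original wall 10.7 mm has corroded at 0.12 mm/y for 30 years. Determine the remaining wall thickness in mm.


Remaining wall = original − CR × time
t = 10.7 − 0.12*30 = 10.7 − 3.6 = 7.1 mm

7.1 mm


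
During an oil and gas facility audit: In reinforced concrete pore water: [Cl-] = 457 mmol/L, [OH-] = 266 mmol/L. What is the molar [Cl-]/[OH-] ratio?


Threshold parameter = [Cl-] / [OH-] (molar basis; both in mmol/L, so units cancel)
Ratio = 457 / 266 = 1.72

1.72


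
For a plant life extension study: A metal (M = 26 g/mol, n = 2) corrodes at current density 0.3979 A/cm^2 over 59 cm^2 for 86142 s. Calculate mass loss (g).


Apply Faraday's law: m = i*A*t*M / (n*F)
Total charge passed Q = i*A*t = 0.3979*59*86142 = 2022278.2062 C
m = Q*M/(n*F) = 2022278.2062*26/(2*96485) = 272.47361 g

272.47361 g


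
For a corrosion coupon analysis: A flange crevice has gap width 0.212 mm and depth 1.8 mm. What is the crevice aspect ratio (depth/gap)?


Aspect ratio = depth / gap
Ratio = 1.8 / 0.212 = 8.5

8.5


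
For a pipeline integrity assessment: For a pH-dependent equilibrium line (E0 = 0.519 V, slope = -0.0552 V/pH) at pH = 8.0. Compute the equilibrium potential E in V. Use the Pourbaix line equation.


Apply the Pourbaix line equation: E = E0 + slope*pH
E = 0.519 + (-0.0552)*8.0 = 0.519 + (-0.4416) = 0.0774 V
Rounded to 4 decimal places: E = 0.0774 V

0.0774 V


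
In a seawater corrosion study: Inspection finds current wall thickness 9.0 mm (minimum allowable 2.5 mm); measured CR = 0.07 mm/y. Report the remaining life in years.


Apply the remaining-life relation: RL = (t_current − t_min) / CR
RL = (9.0 − 2.5) / 0.07 = 6.5 / 0.07 = 92.9 years

92.9 years


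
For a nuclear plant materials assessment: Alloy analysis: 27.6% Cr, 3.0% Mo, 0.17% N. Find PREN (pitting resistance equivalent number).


Apply the PREN formula: PREN = Cr + 3.3*Mo + 16*N
PREN = 27.6 + 3.3*3.0 + 16*0.17
PREN = 27.6 + 9.9 + 2.72 = 40.22

40.22


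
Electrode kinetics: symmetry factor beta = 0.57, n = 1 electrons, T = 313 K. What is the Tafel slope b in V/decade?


Apply the Tafel slope relation: b = 2.303*R*T/(beta*n*F)
Numerator: 2.303 * 8.314 * 313 = 5993.06
Denominator: 0.57 * 1 * 96485 = 54996.45
b = 5993.06 / 54996.45 = 0.109 V/decade

0.109 V/decade


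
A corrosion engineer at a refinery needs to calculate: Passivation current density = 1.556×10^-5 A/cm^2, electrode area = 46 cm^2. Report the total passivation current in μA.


I = i_pass * A, then convert A → μA (×10^6)
I = 1.556×10^-5 * 46 * 10^6 = 715.76 μA

715.76 μA


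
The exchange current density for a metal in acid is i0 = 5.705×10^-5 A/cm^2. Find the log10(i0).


i0 = 5.705×10^-5 A/cm^2
log10(i0) = -4.244

-4.244


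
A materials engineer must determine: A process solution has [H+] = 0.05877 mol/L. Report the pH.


pH = −log10[H+]
pH = −log10(0.05877) = 1.23

1.23


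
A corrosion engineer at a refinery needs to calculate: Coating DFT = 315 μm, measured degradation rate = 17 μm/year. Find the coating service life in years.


Service life = thickness / degradation rate
Life = 315 / 17 = 18.5 years

18.5 years


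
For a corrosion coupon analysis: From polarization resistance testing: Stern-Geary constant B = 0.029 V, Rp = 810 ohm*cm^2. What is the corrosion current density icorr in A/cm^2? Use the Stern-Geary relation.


Apply the Stern-Geary relation: icorr = B / Rp
icorr = 0.029 / 810 = 3.58×10^-5 A/cm^2

3.58×10^-5 A/cm^2


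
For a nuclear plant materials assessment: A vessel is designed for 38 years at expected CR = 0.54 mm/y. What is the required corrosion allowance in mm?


Corrosion allowance = CR × design life
CA = 0.54 * 38 = 20.52 mm

20.52 mm


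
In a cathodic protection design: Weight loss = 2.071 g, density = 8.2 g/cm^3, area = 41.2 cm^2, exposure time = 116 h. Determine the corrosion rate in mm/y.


Apply the mm/y weight-loss relation: CR = 87600 * W / (D * A * T)
Numerator: 87600 * 2.071 = 181419.6
Denominator: 8.2 * 41.2 * 116 = 39189.44
CR = 181419.6 / 39189.44 = 4.6293 mm/y

4.6293 mm/y


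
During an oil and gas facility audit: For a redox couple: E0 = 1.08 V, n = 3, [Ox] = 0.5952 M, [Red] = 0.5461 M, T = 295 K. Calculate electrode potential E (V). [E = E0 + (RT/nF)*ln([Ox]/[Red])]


Apply the Nernst equation: E = E0 + (RT/nF)*ln([Ox]/[Red])
Step 1: RT/nF = 8.314*295/(3*96485) = 0.00847327 V
Step 2: [Ox]/[Red] = 0.5952/0.5461 = 1.08991
Step 3: ln(1.08991) = 0.086095
Step 4: correction = 0.00847327 * 0.086095 = 0.001 V
E = 1.08 + 0.001 = 1.081 V

1.081 V


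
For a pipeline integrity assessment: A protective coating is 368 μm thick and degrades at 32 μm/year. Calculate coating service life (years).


Service life = thickness / degradation rate
Life = 368 / 32 = 11.5 years

11.5 years


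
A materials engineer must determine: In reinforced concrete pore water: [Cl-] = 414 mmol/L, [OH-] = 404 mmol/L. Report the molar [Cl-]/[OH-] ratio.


Threshold parameter = [Cl-] / [OH-] (molar basis; both in mmol/L, so units cancel)
Ratio = 414 / 404 = 1.02

1.02


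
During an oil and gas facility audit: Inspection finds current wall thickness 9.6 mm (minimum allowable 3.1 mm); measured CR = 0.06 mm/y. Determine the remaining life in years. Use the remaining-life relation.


Apply the remaining-life relation: RL = (t_current − t_min) / CR
RL = (9.6 − 3.1) / 0.06 = 6.5 / 0.06 = 108.3 years

108.3 years


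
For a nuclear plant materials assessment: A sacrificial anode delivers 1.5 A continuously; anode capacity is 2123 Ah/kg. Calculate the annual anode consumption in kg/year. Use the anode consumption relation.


Annual consumption = current * hours per year / capacity
Rate = 1.5 * 8760 / 2123 = 6.2 kg/year

6.2 kg/year


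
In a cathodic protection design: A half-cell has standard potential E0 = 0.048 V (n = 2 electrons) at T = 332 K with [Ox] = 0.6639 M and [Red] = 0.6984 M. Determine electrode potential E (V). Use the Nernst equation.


Apply the Nernst equation: E = E0 + (RT/nF)*ln([Ox]/[Red])
Step 1: RT/nF = 8.314*332/(2*96485) = 0.01430403 V
Step 2: [Ox]/[Red] = 0.6639/0.6984 = 0.950601
Step 3: ln(0.950601) = -0.050661
Step 4: correction = 0.01430403 * -0.050661 = -0.0007 V
E = 0.048 + -0.0007 = 0.0473 V

0.0473 V


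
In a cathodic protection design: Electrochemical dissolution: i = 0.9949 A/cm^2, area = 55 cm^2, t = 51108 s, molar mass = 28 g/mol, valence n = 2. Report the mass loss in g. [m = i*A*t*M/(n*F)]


Apply Faraday's law: m = i*A*t*M / (n*F)
Total charge passed Q = i*A*t = 0.9949*55*51108 = 2796604.206 C
m = Q*M/(n*F) = 2796604.206*28/(2*96485) = 405.788 g

405.788 g


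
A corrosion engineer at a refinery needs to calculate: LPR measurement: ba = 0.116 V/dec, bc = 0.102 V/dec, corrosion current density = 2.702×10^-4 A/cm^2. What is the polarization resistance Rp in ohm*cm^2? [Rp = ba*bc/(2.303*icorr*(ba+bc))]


Apply the Stern-Geary equation: Rp = ba*bc / (2.303*icorr*(ba+bc))
ba*bc = 0.116*0.102 = 0.011832
ba+bc = 0.218; 2.303*icorr*(ba+bc) = 2.303*2.702×10^-4*0.218 = 1.3565499×10^-4
Rp = 0.011832 / 1.3565499×10^-4 = 87.2 ohm*cm^2

87.2 ohm*cm^2


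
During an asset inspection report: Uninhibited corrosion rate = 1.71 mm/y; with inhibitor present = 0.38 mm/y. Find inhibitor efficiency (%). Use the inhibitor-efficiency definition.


Apply the inhibitor-efficiency definition: IE = (CR_blank − CR_inh)/CR_blank × 100
IE = (1.71 − 0.38) / 1.71 × 100
IE = 1.33 / 1.71 × 100 = 77.8 %

77.8 %


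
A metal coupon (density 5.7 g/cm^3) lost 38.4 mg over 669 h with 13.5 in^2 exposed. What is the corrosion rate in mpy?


Apply the mpy weight-loss relation: CR = 534 * W / (D * A * T)
Numerator: 534 * 38.4 = 20505.6
Denominator: 5.7 * 13.5 * 669 = 51479.55
CR = 20505.6 / 51479.55 = 0.3983 mpy

0.3983 mpy


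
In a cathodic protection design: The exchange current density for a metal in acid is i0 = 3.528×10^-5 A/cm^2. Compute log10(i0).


i0 = 3.528×10^-5 A/cm^2
log10(i0) = -4.452

-4.452


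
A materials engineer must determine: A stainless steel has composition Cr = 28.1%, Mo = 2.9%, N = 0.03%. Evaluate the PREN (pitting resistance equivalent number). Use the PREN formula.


Apply the PREN formula: PREN = Cr + 3.3*Mo + 16*N
PREN = 28.1 + 3.3*2.9 + 16*0.03
PREN = 28.1 + 9.57 + 0.48 = 38.15

38.15


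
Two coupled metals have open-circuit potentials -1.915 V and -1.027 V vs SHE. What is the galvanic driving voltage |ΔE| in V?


Driving voltage is the absolute potential difference.
|ΔE| = |-1.915 − (-1.027)| = 0.888 V

0.888 V


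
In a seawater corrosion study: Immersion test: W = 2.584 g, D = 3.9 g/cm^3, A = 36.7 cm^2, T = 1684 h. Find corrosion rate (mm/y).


Apply the mm/y weight-loss relation: CR = 87600 * W / (D * A * T)
Numerator: 87600 * 2.584 = 226358.4
Denominator: 3.9 * 36.7 * 1684 = 241030.92
CR = 226358.4 / 241030.92 = 0.939126 mm/y

0.939126 mm/y


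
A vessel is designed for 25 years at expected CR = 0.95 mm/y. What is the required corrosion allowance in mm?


Corrosion allowance = CR × design life
CA = 0.95 * 25 = 23.75 mm

23.75 mm


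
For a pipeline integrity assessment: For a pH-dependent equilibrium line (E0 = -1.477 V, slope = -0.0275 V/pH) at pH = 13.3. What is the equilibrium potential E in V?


Apply the Pourbaix line equation: E = E0 + slope*pH
E = -1.477 + (-0.0275)*13.3 = -1.477 + (-0.36575) = -1.84275 V
Rounded to 4 decimal places: E = -1.8428 V

-1.8428 V


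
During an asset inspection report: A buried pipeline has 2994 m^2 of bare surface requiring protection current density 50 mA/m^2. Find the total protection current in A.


I = area * current density, then convert mA → A (÷1000)
I = 2994 * 50 / 1000 = 149.7 A

149.7 A


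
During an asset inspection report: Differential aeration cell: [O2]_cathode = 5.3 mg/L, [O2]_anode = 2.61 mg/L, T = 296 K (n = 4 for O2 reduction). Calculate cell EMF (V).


Apply the Nernst concentration-cell relation: E = (RT/nF)*ln(C_cathode/C_anode)
RT/nF = 8.314*296/(4*96485) = 0.00637649 V
ln(5.3/2.61) = 0.70836
E = 0.00637649 * 0.70836 = 0.00452 V

0.00452 V


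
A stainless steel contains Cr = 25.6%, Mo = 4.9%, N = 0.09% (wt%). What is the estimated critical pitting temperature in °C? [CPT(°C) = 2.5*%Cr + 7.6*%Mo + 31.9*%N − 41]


Apply the ASTM G48 empirical CPT estimate: CPT(°C) = 2.5*%Cr + 7.6*%Mo + 31.9*%N − 41
2.5*25.6 = 64; 7.6*4.9 = 37.24; 31.9*0.09 = 2.871
CPT = 64 + 37.24 + 2.871 − 41 = 63.111 °C
Rounded to 0.1 °C: CPT ≈ 63.1 °C

63.1 °C


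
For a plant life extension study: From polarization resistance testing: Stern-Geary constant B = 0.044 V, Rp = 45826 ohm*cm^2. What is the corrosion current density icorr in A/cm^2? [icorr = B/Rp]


Apply the Stern-Geary relation: icorr = B / Rp
icorr = 0.044 / 45826 = 9.602×10^-7 A/cm^2

9.602×10^-7 A/cm^2


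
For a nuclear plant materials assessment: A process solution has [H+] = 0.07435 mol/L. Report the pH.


pH = −log10[H+]
pH = −log10(0.07435) = 1.13

1.13


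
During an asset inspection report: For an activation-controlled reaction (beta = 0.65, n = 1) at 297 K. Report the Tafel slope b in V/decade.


Apply the Tafel slope relation: b = 2.303*R*T/(beta*n*F)
Numerator: 2.303 * 8.314 * 297 = 5686.7
Denominator: 0.65 * 1 * 96485 = 62715.25
b = 5686.7 / 62715.25 = 0.091 V/decade

0.091 V/decade


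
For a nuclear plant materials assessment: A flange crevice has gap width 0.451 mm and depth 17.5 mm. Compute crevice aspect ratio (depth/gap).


Aspect ratio = depth / gap
Ratio = 17.5 / 0.451 = 38.8

38.8


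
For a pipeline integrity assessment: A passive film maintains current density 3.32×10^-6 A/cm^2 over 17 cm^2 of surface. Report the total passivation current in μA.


I = i_pass * A, then convert A → μA (×10^6)
I = 3.32×10^-6 * 17 * 10^6 = 56.44 μA

56.44 μA


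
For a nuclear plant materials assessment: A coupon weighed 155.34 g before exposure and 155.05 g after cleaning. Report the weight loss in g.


Weight loss = initial − final
WL = 155.34 − 155.05 = 0.29 g

0.29 g


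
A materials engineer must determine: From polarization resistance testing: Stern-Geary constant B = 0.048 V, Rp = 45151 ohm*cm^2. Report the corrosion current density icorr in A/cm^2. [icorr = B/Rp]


Apply the Stern-Geary relation: icorr = B / Rp
icorr = 0.048 / 45151 = 1.063×10^-6 A/cm^2

1.063×10^-6 A/cm^2


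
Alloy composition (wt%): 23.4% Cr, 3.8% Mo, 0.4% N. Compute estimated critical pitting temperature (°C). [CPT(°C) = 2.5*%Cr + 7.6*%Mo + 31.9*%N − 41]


Apply the ASTM G48 empirical CPT estimate: CPT(°C) = 2.5*%Cr + 7.6*%Mo + 31.9*%N − 41
2.5*23.4 = 58.5; 7.6*3.8 = 28.88; 31.9*0.4 = 12.76
CPT = 58.5 + 28.88 + 12.76 − 41 = 59.14 °C
Rounded to 0.1 °C: CPT ≈ 59.1 °C

59.1 °C


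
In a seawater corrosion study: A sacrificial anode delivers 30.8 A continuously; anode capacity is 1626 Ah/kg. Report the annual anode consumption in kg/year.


Annual consumption = current * hours per year / capacity
Rate = 30.8 * 8760 / 1626 = 165.9 kg/year

165.9 kg/year


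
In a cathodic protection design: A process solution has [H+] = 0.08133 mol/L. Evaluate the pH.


pH = −log10[H+]
pH = −log10(0.08133) = 1.09

1.09


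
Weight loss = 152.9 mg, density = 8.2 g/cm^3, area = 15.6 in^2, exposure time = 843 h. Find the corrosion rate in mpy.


Apply the mpy weight-loss relation: CR = 534 * W / (D * A * T)
Numerator: 534 * 152.9 = 81648.6
Denominator: 8.2 * 15.6 * 843 = 107836.56
CR = 81648.6 / 107836.56 = 0.75715 mpy

0.75715 mpy


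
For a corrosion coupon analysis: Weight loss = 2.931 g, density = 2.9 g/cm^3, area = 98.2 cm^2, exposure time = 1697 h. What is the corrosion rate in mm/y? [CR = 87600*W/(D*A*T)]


Apply the mm/y weight-loss relation: CR = 87600 * W / (D * A * T)
Numerator: 87600 * 2.931 = 256755.6
Denominator: 2.9 * 98.2 * 1697 = 483271.66
CR = 256755.6 / 483271.66 = 0.53129 mm/y

0.53129 mm/y


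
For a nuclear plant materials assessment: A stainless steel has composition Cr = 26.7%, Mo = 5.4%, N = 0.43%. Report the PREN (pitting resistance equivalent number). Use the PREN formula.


Apply the PREN formula: PREN = Cr + 3.3*Mo + 16*N
PREN = 26.7 + 3.3*5.4 + 16*0.43
PREN = 26.7 + 17.82 + 6.88 = 51.4

51.4


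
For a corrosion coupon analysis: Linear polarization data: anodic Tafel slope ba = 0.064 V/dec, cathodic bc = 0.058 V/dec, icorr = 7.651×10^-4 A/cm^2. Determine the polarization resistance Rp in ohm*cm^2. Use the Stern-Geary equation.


Apply the Stern-Geary equation: Rp = ba*bc / (2.303*icorr*(ba+bc))
ba*bc = 0.064*0.058 = 0.003712
ba+bc = 0.122; 2.303*icorr*(ba+bc) = 2.303*7.651×10^-4*0.122 = 2.1496709×10^-4
Rp = 0.003712 / 2.1496709×10^-4 = 17.3 ohm*cm^2

17.3 ohm*cm^2


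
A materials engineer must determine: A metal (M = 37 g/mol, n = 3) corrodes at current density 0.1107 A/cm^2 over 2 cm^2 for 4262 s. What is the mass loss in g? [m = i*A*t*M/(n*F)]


Apply Faraday's law: m = i*A*t*M / (n*F)
Total charge passed Q = i*A*t = 0.1107*2*4262 = 943.6068 C
m = Q*M/(n*F) = 943.6068*37/(3*96485) = 0.12062 g

0.12062 g


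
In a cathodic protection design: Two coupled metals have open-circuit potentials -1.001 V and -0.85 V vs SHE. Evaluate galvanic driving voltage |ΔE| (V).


Driving voltage is the absolute potential difference.
|ΔE| = |-1.001 − (-0.85)| = 0.151 V

0.151 V
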